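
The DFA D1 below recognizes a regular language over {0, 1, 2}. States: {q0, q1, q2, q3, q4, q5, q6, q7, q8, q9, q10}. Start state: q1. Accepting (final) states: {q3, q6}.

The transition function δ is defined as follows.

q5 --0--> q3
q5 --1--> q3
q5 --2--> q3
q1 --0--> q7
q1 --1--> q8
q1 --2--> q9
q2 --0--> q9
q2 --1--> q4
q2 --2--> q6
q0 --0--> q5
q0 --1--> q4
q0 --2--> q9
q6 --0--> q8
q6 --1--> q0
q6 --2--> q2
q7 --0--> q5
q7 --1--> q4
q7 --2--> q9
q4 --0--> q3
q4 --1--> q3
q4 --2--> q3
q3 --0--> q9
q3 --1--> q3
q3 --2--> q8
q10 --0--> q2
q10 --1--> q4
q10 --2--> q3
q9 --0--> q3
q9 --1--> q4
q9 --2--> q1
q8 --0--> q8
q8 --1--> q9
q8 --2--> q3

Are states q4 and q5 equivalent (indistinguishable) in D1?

First remove the unreachable states {q0,q2,q6,q10}; 7 states remain.
P0 = {q3} | {q1,q4,q5,q7,q8,q9}.
Split {q1,q4,q5,q7,q8,q9} by δ(·,0) → {q1,q7,q8} and {q4,q5,q9}.
Split {q1,q7,q8} by δ(·,0) → {q1,q8} and {q7}.
On input 0, block {q1,q8} splits into {q1} and {q8}.
Refine {q4,q5,q9} on symbol 1: members go to different blocks, giving {q4,q5} and {q9}.
No further refinement is possible. Final partition (6 blocks): {q3} | {q1} | {q4,q5} | {q7} | {q8} | {q9}.
q4 and q5 lie in the same block of the stable partition, so they are equivalent — no string distinguishes them.

Yes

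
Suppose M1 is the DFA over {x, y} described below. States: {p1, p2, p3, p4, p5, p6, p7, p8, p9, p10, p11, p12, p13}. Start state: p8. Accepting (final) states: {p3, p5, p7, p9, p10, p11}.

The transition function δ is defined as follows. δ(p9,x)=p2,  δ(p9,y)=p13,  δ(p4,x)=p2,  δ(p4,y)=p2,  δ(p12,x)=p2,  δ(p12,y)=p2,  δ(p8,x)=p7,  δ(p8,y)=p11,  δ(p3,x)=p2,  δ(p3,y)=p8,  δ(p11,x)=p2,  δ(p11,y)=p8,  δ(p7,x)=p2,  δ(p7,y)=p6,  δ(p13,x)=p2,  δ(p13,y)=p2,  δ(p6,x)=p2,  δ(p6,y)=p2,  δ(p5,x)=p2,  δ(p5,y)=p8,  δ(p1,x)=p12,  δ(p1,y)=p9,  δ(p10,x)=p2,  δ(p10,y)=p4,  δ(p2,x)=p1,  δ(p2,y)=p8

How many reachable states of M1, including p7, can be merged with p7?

Reachable states from the start: {p1,p2,p6,p7,p8,p9,p11,p12,p13}. Unreachable: {p3,p4,p5,p10} — drop them.
Start with accepting vs non-accepting: {p7,p9,p11} | {p1,p2,p6,p8,p12,p13}.
Refine {p1,p2,p6,p8,p12,p13} on symbol x: members go to different blocks, giving {p1,p2,p6,p12,p13} and {p8}.
On input y, block {p7,p9,p11} splits into {p7,p9} and {p11}.
Refine {p1,p2,p6,p12,p13} on symbol y: members go to different blocks, giving {p6,p12,p13} and {p1} and {p2}.
No further refinement is possible. Final partition (6 blocks): {p7,p9} | {p6,p12,p13} | {p8} | {p11} | {p1} | {p2}.
The equivalence class containing p7 is {p7,p9}, of size 2.

2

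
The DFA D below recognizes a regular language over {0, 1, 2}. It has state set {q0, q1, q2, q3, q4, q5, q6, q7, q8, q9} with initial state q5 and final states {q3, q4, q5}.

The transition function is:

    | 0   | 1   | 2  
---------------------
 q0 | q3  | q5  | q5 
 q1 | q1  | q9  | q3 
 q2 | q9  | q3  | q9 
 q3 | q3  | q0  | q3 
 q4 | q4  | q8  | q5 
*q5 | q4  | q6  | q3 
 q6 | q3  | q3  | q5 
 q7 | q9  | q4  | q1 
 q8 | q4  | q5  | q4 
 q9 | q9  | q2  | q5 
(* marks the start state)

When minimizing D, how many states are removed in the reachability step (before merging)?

No path from q5 leads to q1, q2, q7, q9; the other 6 states are all reachable.

4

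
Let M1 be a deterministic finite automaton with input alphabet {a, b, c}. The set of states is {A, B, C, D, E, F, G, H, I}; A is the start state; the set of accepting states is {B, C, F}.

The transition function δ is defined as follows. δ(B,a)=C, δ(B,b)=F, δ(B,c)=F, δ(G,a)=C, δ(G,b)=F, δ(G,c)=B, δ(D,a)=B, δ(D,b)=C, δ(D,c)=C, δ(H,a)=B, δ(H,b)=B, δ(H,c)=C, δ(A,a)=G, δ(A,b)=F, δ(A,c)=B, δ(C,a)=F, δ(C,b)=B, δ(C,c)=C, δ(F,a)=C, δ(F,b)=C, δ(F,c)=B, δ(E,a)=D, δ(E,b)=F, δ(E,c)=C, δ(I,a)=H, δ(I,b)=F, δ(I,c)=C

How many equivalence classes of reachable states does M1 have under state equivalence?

Reachable states from the start: {A,B,C,F,G}. Unreachable: {D,E,H,I} — drop them.
Start with accepting vs non-accepting: {B,C,F} | {A,G}.
On input a, block {A,G} splits into {A} and {G}.
No further refinement is possible. Final partition (3 blocks): {B,C,F} | {A} | {G}.

3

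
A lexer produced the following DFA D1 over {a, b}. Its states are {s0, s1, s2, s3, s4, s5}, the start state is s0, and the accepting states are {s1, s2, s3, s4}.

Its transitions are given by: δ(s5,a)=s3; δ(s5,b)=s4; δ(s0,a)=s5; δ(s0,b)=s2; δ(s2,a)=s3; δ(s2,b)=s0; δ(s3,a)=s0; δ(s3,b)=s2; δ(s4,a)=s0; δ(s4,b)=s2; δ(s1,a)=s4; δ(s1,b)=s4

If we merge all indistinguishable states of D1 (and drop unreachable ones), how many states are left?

4

States {s1} cannot be reached from the start state, so discard them.
P0 = {s2,s3,s4} | {s0,s5}.
Refine {s2,s3,s4} on symbol a: members go to different blocks, giving {s3,s4} and {s2}.
On input a, block {s0,s5} splits into {s0} and {s5}.
The partition is now stable with 4 blocks: {s3,s4} | {s0} | {s2} | {s5}.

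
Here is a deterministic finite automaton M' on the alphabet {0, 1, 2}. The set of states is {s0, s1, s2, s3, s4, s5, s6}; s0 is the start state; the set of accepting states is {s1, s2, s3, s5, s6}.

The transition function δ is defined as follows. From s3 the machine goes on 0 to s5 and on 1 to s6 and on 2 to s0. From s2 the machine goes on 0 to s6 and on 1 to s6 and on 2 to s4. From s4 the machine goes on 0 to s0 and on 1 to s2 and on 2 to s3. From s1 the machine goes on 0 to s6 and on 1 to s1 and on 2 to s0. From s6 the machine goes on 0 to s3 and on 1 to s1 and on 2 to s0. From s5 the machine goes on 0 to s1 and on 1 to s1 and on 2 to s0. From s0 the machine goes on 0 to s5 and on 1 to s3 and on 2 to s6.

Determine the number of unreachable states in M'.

No path from s0 leads to s2, s4; the other 5 states are all reachable.

2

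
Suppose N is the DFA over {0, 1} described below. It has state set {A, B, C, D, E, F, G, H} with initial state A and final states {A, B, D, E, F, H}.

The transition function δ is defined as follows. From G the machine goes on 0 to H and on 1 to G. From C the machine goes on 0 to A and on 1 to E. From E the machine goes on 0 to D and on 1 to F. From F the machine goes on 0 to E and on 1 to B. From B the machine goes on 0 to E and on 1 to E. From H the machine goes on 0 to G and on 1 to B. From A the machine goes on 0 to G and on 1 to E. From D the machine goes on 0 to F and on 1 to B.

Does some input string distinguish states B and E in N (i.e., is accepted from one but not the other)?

States {C} cannot be reached from the start state, so discard them.
P0 = {A,B,D,E,F,H} | {G}.
On input 0, block {A,B,D,E,F,H} splits into {B,D,E,F} and {A,H}.
The partition is now stable with 3 blocks: {B,D,E,F} | {G} | {A,H}.
B and E lie in the same block of the stable partition, so they are equivalent — no string distinguishes them.

No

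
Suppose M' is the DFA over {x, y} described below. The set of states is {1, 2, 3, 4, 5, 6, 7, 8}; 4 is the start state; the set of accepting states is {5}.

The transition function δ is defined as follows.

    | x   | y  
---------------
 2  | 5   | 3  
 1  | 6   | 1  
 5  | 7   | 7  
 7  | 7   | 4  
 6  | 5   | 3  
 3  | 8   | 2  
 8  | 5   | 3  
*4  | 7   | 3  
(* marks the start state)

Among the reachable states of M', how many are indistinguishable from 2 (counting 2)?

States {1,6} cannot be reached from the start state, so discard them.
P0 = {5} | {2,3,4,7,8}.
Split {2,3,4,7,8} by δ(·,x) → {3,4,7} and {2,8}.
Split {3,4,7} by δ(·,x) → {4,7} and {3}.
On input y, block {4,7} splits into {4} and {7}.
The partition is now stable with 5 blocks: {5} | {4} | {2,8} | {3} | {7}.
The equivalence class containing 2 is {2,8}, of size 2.

2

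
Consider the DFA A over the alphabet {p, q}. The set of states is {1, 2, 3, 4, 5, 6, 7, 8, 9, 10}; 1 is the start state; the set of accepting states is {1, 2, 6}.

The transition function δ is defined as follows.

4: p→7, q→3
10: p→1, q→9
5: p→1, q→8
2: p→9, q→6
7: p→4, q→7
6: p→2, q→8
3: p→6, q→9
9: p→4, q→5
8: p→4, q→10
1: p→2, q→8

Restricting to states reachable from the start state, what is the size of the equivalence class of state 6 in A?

All states are reachable from the start state.
Initial partition by acceptance: {1,2,6} | {3,4,5,7,8,9,10}.
Split {1,2,6} by δ(·,p) → {1,6} and {2}.
Refine {3,4,5,7,8,9,10} on symbol p: members go to different blocks, giving {4,7,8,9} and {3,5,10}.
Split {4,7,8,9} by δ(·,q) → {4,8,9} and {7}.
Split {4,8,9} by δ(·,p) → {8,9} and {4}.
Stable partition: {1,6} | {8,9} | {2} | {3,5,10} | {7} | {4} — 6 equivalence classes.
State 6 belongs to the block {1,6}, which has 2 states.

2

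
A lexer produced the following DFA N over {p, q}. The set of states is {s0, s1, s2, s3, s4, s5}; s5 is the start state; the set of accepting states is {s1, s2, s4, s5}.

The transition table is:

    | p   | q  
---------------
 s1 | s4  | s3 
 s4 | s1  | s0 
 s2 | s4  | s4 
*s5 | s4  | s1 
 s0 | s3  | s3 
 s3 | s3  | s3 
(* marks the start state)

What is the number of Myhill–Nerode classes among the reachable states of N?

First remove the unreachable states {s2}; 5 states remain.
Start with accepting vs non-accepting: {s1,s4,s5} | {s0,s3}.
On input q, block {s1,s4,s5} splits into {s1,s4} and {s5}.
The partition is now stable with 3 blocks: {s1,s4} | {s0,s3} | {s5}.

3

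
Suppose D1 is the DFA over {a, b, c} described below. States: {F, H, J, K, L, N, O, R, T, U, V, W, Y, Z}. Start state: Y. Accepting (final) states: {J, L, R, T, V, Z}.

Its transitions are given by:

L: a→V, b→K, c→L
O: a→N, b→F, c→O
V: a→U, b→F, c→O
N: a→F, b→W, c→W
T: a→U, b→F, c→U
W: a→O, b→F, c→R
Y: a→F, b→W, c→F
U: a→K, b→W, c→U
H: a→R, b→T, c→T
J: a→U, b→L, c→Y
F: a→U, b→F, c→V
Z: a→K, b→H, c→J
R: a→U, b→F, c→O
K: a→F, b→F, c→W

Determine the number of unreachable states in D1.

5

BFS from Y reaches {F, K, N, O, R, U, V, W, Y}; the 5 state(s) H, J, L, T, Z are never visited.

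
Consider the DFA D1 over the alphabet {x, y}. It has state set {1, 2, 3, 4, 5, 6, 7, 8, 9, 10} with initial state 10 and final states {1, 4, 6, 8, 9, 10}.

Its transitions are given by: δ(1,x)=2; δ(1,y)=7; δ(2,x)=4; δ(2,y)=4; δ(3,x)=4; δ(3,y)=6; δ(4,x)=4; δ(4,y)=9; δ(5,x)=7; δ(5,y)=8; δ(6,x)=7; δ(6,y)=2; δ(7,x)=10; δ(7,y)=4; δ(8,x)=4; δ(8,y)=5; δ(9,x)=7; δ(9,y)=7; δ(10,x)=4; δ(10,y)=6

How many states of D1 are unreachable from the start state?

4

Starting at 10 and following transitions, the reachable set is {2, 4, 6, 7, 9, 10}. That leaves 1, 3, 5, 8 unreachable — 4 in total.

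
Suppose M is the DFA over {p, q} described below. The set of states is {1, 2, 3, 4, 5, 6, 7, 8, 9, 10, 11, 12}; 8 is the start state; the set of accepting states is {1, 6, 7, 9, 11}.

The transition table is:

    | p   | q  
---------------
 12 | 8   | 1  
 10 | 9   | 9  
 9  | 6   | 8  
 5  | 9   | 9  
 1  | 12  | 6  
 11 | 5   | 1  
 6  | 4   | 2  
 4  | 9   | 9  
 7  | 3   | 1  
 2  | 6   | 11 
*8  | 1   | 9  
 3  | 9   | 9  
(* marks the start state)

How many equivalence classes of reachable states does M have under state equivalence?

First remove the unreachable states {3,7,10}; 9 states remain.
Start with accepting vs non-accepting: {1,6,9,11} | {2,4,5,8,12}.
Split {1,6,9,11} by δ(·,p) → {1,6,11} and {9}.
Split {1,6,11} by δ(·,q) → {1,11} and {6}.
On input q, block {1,11} splits into {1} and {11}.
Refine {2,4,5,8,12} on symbol p: members go to different blocks, giving {4,5} and {2} and {8} and {12}.
Stable partition: {1} | {4,5} | {9} | {6} | {11} | {2} | {8} | {12} — 8 equivalence classes.

8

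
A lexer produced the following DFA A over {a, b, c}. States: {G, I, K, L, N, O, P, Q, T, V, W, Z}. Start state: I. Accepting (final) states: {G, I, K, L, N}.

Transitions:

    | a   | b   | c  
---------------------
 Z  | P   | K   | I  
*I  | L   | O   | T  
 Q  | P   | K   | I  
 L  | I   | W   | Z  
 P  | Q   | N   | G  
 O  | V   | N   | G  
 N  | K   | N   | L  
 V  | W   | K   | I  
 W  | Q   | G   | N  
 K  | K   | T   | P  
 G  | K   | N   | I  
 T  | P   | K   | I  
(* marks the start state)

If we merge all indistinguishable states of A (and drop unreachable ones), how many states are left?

P0 = {G,I,K,L,N} | {O,P,Q,T,V,W,Z}.
On input b, block {G,I,K,L,N} splits into {I,K,L} and {G,N}.
Split {O,P,Q,T,V,W,Z} by δ(·,b) → {Q,T,V,Z} and {O,P,W}.
On input b, block {I,K,L} splits into {I,L} and {K}.
Stable partition: {I,L} | {Q,T,V,Z} | {G,N} | {O,P,W} | {K} — 5 equivalence classes.

5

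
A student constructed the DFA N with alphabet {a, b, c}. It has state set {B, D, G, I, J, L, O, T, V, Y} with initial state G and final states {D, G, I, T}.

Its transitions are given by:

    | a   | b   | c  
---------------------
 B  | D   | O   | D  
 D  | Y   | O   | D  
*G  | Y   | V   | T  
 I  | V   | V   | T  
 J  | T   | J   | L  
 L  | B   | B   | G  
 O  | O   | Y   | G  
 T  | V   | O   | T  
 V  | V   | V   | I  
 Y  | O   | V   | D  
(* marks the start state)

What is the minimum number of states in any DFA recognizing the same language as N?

2

States {B,J,L} cannot be reached from the start state, so discard them.
Initial partition by acceptance: {D,G,I,T} | {O,V,Y}.
The partition is now stable with 2 blocks: {D,G,I,T} | {O,V,Y}.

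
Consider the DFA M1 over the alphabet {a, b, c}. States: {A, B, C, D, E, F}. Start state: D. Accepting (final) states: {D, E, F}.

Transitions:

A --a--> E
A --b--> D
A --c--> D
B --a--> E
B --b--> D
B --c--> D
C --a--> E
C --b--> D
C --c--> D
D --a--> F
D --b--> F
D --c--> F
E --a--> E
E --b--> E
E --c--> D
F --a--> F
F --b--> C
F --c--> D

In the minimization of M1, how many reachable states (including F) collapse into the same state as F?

1

First remove the unreachable states {A,B}; 4 states remain.
Start with accepting vs non-accepting: {D,E,F} | {C}.
On input b, block {D,E,F} splits into {D,E} and {F}.
Split {D,E} by δ(·,a) → {D} and {E}.
Stable partition: {D} | {C} | {F} | {E} — 4 equivalence classes.
The equivalence class containing F is {F}, of size 1.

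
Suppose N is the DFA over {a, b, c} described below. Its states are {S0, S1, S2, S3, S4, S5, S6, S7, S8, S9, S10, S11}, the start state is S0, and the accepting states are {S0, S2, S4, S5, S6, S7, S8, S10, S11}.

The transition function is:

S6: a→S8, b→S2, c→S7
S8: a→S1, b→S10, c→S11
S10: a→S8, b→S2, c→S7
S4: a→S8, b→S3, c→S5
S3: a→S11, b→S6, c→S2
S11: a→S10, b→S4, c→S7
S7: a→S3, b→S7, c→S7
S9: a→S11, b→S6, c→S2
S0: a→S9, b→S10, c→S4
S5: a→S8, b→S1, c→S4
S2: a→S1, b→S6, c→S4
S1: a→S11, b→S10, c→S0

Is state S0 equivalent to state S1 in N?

Initial partition by acceptance: {S0,S2,S4,S5,S6,S7,S8,S10,S11} | {S1,S3,S9}.
On input a, block {S0,S2,S4,S5,S6,S7,S8,S10,S11} splits into {S4,S5,S6,S10,S11} and {S0,S2,S7,S8}.
Split {S4,S5,S6,S10,S11} by δ(·,a) → {S4,S5,S6,S10} and {S11}.
Split {S4,S5,S6,S10} by δ(·,b) → {S4,S5} and {S6,S10}.
Split {S0,S2,S7,S8} by δ(·,b) → {S0,S2,S8} and {S7}.
Refine {S0,S2,S8} on symbol c: members go to different blocks, giving {S0,S2} and {S8}.
No further refinement is possible. Final partition (7 blocks): {S4,S5} | {S1,S3,S9} | {S0,S2} | {S11} | {S6,S10} | {S7} | {S8}.
S0 and S1 end up in different blocks, so they are distinguishable. For instance, the string 'ε' is accepted from only S0.

No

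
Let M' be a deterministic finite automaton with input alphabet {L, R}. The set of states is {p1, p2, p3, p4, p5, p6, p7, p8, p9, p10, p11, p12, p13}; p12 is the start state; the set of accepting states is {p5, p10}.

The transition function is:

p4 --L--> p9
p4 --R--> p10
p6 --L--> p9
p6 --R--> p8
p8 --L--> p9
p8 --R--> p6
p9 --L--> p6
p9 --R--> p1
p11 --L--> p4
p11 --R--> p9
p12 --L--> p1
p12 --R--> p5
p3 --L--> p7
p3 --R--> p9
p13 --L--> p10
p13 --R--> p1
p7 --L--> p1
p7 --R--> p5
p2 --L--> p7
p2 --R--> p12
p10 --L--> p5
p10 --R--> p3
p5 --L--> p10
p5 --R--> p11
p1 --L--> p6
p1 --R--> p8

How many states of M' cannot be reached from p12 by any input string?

No path from p12 leads to p2, p13; the other 11 states are all reachable.

2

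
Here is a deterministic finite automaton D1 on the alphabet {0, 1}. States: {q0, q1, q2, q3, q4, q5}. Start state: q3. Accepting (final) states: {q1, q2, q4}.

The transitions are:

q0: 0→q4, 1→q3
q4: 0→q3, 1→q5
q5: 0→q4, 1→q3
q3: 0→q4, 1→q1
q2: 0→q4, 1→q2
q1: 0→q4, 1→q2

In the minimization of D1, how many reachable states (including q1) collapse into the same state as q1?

2

Reachable states from the start: {q1,q2,q3,q4,q5}. Unreachable: {q0} — drop them.
P0 = {q1,q2,q4} | {q3,q5}.
Refine {q1,q2,q4} on symbol 0: members go to different blocks, giving {q1,q2} and {q4}.
Split {q3,q5} by δ(·,1) → {q3} and {q5}.
No further refinement is possible. Final partition (4 blocks): {q1,q2} | {q3} | {q4} | {q5}.
State q1 belongs to the block {q1,q2}, which has 2 states.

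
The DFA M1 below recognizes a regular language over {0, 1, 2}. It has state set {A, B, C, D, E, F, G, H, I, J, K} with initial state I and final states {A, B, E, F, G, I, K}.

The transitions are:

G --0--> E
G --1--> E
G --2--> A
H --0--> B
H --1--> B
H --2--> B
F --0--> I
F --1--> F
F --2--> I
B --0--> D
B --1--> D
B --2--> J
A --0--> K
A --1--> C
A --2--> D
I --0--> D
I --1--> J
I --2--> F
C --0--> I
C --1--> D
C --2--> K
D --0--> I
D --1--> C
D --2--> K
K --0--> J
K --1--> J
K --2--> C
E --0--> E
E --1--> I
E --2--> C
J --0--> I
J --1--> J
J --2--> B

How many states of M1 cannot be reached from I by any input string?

Starting at I and following transitions, the reachable set is {B, C, D, F, I, J, K}. That leaves A, E, G, H unreachable — 4 in total.

4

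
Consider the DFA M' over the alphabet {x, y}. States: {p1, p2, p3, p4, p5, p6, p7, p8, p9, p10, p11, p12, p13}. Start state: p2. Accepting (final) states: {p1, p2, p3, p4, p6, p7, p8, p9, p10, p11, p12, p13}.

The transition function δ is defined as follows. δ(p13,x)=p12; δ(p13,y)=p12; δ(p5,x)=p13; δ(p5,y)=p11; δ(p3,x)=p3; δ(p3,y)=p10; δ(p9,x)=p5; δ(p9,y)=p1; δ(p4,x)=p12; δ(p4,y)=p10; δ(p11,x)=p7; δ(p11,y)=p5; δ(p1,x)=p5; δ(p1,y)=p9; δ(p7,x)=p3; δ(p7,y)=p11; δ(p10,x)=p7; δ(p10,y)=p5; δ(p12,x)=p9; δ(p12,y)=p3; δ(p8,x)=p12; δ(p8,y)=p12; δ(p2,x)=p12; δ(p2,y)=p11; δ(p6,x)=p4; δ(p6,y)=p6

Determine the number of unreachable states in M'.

3

Starting at p2 and following transitions, the reachable set is {p1, p2, p3, p5, p7, p9, p10, p11, p12, p13}. That leaves p4, p6, p8 unreachable — 3 in total.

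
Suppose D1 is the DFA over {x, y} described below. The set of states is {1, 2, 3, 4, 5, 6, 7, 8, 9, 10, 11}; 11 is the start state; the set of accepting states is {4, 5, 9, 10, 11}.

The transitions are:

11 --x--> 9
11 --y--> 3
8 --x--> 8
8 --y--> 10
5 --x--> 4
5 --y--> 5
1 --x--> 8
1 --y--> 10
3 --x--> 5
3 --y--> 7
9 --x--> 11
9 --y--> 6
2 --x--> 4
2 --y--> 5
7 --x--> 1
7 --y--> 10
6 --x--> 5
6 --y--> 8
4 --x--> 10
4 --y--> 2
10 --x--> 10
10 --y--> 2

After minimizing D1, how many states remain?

6

Every state is reachable, so we keep all 11.
Start with accepting vs non-accepting: {4,5,9,10,11} | {1,2,3,6,7,8}.
On input y, block {4,5,9,10,11} splits into {4,9,10,11} and {5}.
Split {1,2,3,6,7,8} by δ(·,x) → {1,7,8} and {3,6} and {2}.
On input y, block {4,9,10,11} splits into {4,10} and {9,11}.
Stable partition: {4,10} | {1,7,8} | {5} | {3,6} | {2} | {9,11} — 6 equivalence classes.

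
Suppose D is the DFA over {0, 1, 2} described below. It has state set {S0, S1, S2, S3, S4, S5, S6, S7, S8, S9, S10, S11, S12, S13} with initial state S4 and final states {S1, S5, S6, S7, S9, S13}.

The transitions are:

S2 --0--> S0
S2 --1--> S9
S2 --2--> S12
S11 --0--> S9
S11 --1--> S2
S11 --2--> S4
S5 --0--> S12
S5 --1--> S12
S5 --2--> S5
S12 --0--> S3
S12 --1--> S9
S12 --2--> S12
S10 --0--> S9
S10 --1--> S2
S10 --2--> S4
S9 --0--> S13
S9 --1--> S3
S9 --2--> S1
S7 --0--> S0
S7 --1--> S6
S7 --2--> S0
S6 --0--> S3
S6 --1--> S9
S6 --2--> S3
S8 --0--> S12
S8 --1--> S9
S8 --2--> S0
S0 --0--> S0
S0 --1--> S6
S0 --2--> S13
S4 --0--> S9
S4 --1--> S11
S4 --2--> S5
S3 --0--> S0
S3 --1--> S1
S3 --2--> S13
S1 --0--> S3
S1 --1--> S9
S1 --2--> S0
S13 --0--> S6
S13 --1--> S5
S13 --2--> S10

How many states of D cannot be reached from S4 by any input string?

2

BFS from S4 reaches {S0, S1, S2, S3, S4, S5, S6, S9, S10, S11, S12, S13}; the 2 state(s) S7, S8 are never visited.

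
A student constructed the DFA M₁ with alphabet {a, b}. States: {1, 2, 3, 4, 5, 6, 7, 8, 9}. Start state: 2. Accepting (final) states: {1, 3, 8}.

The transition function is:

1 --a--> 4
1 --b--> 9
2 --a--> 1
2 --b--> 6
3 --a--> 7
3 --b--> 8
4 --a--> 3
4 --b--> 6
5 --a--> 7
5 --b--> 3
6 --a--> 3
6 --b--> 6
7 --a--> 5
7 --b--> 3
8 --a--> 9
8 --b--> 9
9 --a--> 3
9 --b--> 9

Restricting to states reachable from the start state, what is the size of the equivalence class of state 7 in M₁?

2

All states are reachable from the start state.
Initial partition by acceptance: {1,3,8} | {2,4,5,6,7,9}.
Split {1,3,8} by δ(·,b) → {1,8} and {3}.
Split {2,4,5,6,7,9} by δ(·,a) → {4,6,9} and {5,7} and {2}.
No further refinement is possible. Final partition (5 blocks): {1,8} | {4,6,9} | {3} | {5,7} | {2}.
State 7 belongs to the block {5,7}, which has 2 states.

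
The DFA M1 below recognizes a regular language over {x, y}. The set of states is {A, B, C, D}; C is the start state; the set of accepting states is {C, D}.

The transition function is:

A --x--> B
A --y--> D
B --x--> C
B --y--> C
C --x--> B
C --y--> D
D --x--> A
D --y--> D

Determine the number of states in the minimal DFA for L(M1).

4

Start with accepting vs non-accepting: {C,D} | {A,B}.
Split {A,B} by δ(·,x) → {A} and {B}.
Split {C,D} by δ(·,x) → {C} and {D}.
The partition is now stable with 4 blocks: {C} | {A} | {B} | {D}.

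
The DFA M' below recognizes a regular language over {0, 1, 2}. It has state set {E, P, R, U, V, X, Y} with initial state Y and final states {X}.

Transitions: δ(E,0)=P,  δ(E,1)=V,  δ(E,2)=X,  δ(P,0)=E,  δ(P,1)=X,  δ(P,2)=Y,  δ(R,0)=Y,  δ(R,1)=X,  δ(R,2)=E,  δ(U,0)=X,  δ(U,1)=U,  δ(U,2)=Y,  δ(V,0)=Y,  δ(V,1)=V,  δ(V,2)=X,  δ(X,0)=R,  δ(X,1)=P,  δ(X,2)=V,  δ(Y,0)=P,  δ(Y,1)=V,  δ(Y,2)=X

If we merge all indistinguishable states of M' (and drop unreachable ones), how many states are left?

4

Reachable states from the start: {E,P,R,V,X,Y}. Unreachable: {U} — drop them.
Initial partition by acceptance: {X} | {E,P,R,V,Y}.
On input 1, block {E,P,R,V,Y} splits into {E,V,Y} and {P,R}.
Refine {E,V,Y} on symbol 0: members go to different blocks, giving {E,Y} and {V}.
No further refinement is possible. Final partition (4 blocks): {X} | {E,Y} | {P,R} | {V}.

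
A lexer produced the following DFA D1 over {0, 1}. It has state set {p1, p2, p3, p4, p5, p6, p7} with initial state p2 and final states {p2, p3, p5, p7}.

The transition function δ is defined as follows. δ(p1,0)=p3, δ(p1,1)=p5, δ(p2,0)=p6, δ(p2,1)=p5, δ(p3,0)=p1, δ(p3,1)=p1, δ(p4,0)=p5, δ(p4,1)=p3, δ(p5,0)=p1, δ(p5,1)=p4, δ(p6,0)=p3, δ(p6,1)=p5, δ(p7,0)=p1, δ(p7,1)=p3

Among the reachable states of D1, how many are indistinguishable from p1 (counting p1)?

3

First remove the unreachable states {p7}; 6 states remain.
Start with accepting vs non-accepting: {p2,p3,p5} | {p1,p4,p6}.
Refine {p2,p3,p5} on symbol 1: members go to different blocks, giving {p3,p5} and {p2}.
No further refinement is possible. Final partition (3 blocks): {p3,p5} | {p1,p4,p6} | {p2}.
State p1 belongs to the block {p1,p4,p6}, which has 3 states.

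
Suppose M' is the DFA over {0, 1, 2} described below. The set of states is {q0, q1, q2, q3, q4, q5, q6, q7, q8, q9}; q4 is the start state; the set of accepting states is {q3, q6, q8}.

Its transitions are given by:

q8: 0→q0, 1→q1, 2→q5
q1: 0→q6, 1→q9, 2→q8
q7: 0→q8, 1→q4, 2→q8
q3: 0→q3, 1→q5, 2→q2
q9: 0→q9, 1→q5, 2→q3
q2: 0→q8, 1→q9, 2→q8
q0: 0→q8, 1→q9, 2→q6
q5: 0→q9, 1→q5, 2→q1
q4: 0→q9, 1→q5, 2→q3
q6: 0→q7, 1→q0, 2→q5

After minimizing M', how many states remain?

5

Initial partition by acceptance: {q3,q6,q8} | {q0,q1,q2,q4,q5,q7,q9}.
Split {q3,q6,q8} by δ(·,0) → {q6,q8} and {q3}.
On input 0, block {q0,q1,q2,q4,q5,q7,q9} splits into {q0,q1,q2,q7} and {q4,q5,q9}.
On input 2, block {q4,q5,q9} splits into {q4,q9} and {q5}.
Stable partition: {q6,q8} | {q0,q1,q2,q7} | {q3} | {q4,q9} | {q5} — 5 equivalence classes.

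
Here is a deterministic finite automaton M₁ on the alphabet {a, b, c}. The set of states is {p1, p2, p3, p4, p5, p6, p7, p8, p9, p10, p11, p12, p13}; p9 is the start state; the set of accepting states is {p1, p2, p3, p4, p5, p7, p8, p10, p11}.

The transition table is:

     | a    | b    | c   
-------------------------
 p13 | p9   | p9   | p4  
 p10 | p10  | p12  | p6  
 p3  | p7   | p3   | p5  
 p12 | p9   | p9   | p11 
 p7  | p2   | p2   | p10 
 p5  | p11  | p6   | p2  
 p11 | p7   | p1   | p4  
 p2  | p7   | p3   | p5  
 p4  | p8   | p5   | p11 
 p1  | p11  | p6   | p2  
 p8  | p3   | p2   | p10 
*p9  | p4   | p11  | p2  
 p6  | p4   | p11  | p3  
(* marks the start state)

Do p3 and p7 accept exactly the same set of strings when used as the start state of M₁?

No

First remove the unreachable states {p13}; 12 states remain.
Start with accepting vs non-accepting: {p1,p2,p3,p4,p5,p7,p8,p10,p11} | {p6,p9,p12}.
Split {p1,p2,p3,p4,p5,p7,p8,p10,p11} by δ(·,b) → {p2,p3,p4,p7,p8,p11} and {p1,p5,p10}.
On input b, block {p2,p3,p4,p7,p8,p11} splits into {p2,p3,p7,p8} and {p4,p11}.
On input a, block {p6,p9,p12} splits into {p6,p9} and {p12}.
Refine {p1,p5,p10} on symbol a: members go to different blocks, giving {p1,p5} and {p10}.
On input c, block {p2,p3,p7,p8} splits into {p2,p3} and {p7,p8}.
No further refinement is possible. Final partition (7 blocks): {p2,p3} | {p6,p9} | {p1,p5} | {p4,p11} | {p12} | {p10} | {p7,p8}.
p3 and p7 end up in different blocks, so they are distinguishable. For instance, the string 'cc' is accepted from only p3.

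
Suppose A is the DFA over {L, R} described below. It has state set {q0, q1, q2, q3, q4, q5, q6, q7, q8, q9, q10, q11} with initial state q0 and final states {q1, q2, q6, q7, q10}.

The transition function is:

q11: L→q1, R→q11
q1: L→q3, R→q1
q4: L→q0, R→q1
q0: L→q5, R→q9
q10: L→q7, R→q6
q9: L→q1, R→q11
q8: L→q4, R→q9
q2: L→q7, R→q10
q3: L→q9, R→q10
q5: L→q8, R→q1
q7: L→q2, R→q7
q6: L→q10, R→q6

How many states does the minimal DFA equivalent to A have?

Start with accepting vs non-accepting: {q1,q2,q6,q7,q10} | {q0,q3,q4,q5,q8,q9,q11}.
Refine {q1,q2,q6,q7,q10} on symbol L: members go to different blocks, giving {q2,q6,q7,q10} and {q1}.
Split {q0,q3,q4,q5,q8,q9,q11} by δ(·,L) → {q0,q3,q4,q5,q8} and {q9,q11}.
Refine {q0,q3,q4,q5,q8} on symbol L: members go to different blocks, giving {q0,q4,q5,q8} and {q3}.
Refine {q0,q4,q5,q8} on symbol R: members go to different blocks, giving {q0,q8} and {q4,q5}.
Stable partition: {q2,q6,q7,q10} | {q0,q8} | {q1} | {q9,q11} | {q3} | {q4,q5} — 6 equivalence classes.

6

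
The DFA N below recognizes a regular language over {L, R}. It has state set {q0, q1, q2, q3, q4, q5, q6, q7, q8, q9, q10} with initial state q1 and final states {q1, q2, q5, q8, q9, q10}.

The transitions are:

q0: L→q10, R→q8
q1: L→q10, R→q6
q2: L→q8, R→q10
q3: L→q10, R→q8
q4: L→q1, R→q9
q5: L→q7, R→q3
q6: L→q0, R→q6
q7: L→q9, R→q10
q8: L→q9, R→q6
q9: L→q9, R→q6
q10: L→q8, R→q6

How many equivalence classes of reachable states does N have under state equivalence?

3

Reachable states from the start: {q0,q1,q6,q8,q9,q10}. Unreachable: {q2,q3,q4,q5,q7} — drop them.
Initial partition by acceptance: {q1,q8,q9,q10} | {q0,q6}.
On input L, block {q0,q6} splits into {q0} and {q6}.
Stable partition: {q1,q8,q9,q10} | {q0} | {q6} — 3 equivalence classes.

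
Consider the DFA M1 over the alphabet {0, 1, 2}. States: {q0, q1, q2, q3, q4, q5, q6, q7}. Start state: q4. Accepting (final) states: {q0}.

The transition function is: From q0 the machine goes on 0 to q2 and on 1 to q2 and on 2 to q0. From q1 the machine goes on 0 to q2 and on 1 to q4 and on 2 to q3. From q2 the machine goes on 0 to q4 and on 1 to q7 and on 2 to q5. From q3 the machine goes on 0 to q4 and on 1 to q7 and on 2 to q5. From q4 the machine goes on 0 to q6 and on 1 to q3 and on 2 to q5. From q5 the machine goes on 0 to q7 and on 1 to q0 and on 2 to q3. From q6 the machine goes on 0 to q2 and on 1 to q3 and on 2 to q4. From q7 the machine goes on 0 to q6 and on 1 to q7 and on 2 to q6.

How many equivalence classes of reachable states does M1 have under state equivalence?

Reachable states from the start: {q0,q2,q3,q4,q5,q6,q7}. Unreachable: {q1} — drop them.
Start with accepting vs non-accepting: {q0} | {q2,q3,q4,q5,q6,q7}.
Refine {q2,q3,q4,q5,q6,q7} on symbol 1: members go to different blocks, giving {q2,q3,q4,q6,q7} and {q5}.
On input 2, block {q2,q3,q4,q6,q7} splits into {q2,q3,q4} and {q6,q7}.
Split {q2,q3,q4} by δ(·,0) → {q2,q3} and {q4}.
On input 0, block {q6,q7} splits into {q6} and {q7}.
No further refinement is possible. Final partition (6 blocks): {q0} | {q2,q3} | {q5} | {q6} | {q4} | {q7}.

6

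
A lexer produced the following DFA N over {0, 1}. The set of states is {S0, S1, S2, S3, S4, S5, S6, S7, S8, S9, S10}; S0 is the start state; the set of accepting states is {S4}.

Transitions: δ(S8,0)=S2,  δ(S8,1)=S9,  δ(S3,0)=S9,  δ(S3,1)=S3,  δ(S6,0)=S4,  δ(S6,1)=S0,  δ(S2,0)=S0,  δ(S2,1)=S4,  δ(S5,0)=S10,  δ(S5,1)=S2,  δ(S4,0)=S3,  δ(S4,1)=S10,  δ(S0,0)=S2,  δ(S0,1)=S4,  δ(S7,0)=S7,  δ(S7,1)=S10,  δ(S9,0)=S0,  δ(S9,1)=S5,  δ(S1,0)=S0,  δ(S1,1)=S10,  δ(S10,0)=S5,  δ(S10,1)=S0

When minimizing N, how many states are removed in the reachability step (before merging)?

BFS from S0 reaches {S0, S2, S3, S4, S5, S9, S10}; the 4 state(s) S1, S6, S7, S8 are never visited.

4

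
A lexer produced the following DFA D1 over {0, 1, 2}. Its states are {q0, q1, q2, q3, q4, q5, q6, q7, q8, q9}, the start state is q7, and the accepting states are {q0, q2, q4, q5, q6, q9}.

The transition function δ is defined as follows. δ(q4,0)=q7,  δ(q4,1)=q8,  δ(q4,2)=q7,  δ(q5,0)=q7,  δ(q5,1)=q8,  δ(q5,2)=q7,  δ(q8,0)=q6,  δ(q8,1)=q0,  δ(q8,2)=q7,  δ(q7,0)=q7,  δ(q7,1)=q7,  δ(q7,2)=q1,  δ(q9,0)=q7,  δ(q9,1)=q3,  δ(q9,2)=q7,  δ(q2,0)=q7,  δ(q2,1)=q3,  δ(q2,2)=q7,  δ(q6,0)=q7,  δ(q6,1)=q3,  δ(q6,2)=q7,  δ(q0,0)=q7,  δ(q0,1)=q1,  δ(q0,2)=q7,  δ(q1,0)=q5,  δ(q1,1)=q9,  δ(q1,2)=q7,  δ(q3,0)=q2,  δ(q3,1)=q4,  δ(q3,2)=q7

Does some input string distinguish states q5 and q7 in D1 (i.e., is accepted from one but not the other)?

Yes

Initial partition by acceptance: {q0,q2,q4,q5,q6,q9} | {q1,q3,q7,q8}.
On input 0, block {q1,q3,q7,q8} splits into {q1,q3,q8} and {q7}.
The partition is now stable with 3 blocks: {q0,q2,q4,q5,q6,q9} | {q1,q3,q8} | {q7}.
q5 and q7 end up in different blocks, so they are distinguishable. For instance, the string 'ε' is accepted from only q5.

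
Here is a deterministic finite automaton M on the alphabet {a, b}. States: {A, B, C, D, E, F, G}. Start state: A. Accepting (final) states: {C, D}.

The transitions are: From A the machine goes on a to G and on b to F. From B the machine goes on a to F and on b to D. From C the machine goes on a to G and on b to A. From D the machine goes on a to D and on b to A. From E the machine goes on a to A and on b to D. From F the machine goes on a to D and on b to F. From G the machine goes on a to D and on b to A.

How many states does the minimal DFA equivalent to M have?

First remove the unreachable states {B,C,E}; 4 states remain.
Start with accepting vs non-accepting: {D} | {A,F,G}.
Split {A,F,G} by δ(·,a) → {F,G} and {A}.
Refine {F,G} on symbol b: members go to different blocks, giving {F} and {G}.
No further refinement is possible. Final partition (4 blocks): {D} | {F} | {A} | {G}.

4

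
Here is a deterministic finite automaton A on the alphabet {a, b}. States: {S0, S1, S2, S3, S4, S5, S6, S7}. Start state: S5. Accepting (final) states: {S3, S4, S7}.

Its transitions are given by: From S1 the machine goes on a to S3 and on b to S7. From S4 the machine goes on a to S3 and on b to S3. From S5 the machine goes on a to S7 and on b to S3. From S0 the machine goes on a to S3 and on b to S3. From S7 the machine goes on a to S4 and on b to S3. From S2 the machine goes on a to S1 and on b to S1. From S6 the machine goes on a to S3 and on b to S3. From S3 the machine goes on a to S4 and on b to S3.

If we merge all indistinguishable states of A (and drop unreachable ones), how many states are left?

2

States {S0,S1,S2,S6} cannot be reached from the start state, so discard them.
Start with accepting vs non-accepting: {S3,S4,S7} | {S5}.
No further refinement is possible. Final partition (2 blocks): {S3,S4,S7} | {S5}.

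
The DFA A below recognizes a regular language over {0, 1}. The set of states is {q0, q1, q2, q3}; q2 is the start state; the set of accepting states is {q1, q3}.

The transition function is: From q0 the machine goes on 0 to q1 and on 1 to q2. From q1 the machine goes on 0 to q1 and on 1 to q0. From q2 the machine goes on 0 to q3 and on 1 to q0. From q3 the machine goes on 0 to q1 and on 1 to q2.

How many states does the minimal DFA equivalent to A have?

2

P0 = {q1,q3} | {q0,q2}.
The partition is now stable with 2 blocks: {q1,q3} | {q0,q2}.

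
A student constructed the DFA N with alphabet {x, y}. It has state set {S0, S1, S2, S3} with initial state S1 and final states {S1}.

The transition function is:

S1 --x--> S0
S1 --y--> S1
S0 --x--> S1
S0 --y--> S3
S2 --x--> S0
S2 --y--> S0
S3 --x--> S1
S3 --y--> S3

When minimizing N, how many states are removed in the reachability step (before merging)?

1

BFS from S1 reaches {S0, S1, S3}; the 1 state(s) S2 are never visited.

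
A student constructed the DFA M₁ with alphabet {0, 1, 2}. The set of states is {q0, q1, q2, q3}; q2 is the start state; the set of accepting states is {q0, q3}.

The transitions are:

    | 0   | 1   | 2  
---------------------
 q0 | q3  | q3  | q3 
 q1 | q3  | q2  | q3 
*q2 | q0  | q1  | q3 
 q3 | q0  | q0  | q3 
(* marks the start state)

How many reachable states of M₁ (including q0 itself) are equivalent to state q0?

P0 = {q0,q3} | {q1,q2}.
Stable partition: {q0,q3} | {q1,q2} — 2 equivalence classes.
The equivalence class containing q0 is {q0,q3}, of size 2.

2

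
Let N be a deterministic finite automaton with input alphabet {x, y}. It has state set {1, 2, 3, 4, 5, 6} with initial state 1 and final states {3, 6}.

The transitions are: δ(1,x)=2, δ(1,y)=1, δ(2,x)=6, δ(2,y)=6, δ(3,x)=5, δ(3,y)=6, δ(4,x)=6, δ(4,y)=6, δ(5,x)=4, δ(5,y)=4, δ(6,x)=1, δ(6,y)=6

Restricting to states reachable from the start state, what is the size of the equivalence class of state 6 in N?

1

Reachable states from the start: {1,2,6}. Unreachable: {3,4,5} — drop them.
P0 = {6} | {1,2}.
Split {1,2} by δ(·,x) → {1} and {2}.
Stable partition: {6} | {1} | {2} — 3 equivalence classes.
The equivalence class containing 6 is {6}, of size 1.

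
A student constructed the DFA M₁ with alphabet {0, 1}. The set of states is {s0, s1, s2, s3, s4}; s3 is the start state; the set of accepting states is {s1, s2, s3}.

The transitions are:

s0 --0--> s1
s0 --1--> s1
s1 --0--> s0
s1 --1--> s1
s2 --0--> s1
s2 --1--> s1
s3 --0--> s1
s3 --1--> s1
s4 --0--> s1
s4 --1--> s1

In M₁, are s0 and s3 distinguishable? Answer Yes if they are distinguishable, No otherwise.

Yes

States {s2,s4} cannot be reached from the start state, so discard them.
Start with accepting vs non-accepting: {s1,s3} | {s0}.
On input 0, block {s1,s3} splits into {s1} and {s3}.
No further refinement is possible. Final partition (3 blocks): {s1} | {s0} | {s3}.
s0 and s3 end up in different blocks, so they are distinguishable. For instance, the string 'ε' is accepted from only s3.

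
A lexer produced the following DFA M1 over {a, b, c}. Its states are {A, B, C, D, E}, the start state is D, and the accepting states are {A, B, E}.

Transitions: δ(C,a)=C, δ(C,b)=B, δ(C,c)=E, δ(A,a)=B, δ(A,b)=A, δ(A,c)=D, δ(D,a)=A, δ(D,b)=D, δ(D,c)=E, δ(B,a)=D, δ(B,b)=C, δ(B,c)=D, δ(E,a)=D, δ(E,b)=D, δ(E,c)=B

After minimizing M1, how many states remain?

5

Every state is reachable, so we keep all 5.
P0 = {A,B,E} | {C,D}.
Refine {A,B,E} on symbol a: members go to different blocks, giving {B,E} and {A}.
Split {B,E} by δ(·,c) → {B} and {E}.
Refine {C,D} on symbol a: members go to different blocks, giving {C} and {D}.
The partition is now stable with 5 blocks: {B} | {C} | {A} | {E} | {D}.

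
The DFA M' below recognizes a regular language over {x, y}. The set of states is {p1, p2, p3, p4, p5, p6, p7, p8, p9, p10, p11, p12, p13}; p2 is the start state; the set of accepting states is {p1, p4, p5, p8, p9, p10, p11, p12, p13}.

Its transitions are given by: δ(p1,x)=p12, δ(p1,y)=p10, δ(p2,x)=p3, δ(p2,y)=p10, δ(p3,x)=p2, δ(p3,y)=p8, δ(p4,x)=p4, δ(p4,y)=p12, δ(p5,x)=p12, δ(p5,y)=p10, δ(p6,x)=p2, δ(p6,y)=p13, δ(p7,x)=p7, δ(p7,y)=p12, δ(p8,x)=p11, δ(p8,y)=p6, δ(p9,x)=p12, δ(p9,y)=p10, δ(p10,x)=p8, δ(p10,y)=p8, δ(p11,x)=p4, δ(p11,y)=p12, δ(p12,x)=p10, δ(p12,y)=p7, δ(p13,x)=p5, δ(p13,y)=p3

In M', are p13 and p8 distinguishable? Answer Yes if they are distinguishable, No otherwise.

Yes

Reachable states from the start: {p2,p3,p4,p5,p6,p7,p8,p10,p11,p12,p13}. Unreachable: {p1,p9} — drop them.
P0 = {p4,p5,p8,p10,p11,p12,p13} | {p2,p3,p6,p7}.
Refine {p4,p5,p8,p10,p11,p12,p13} on symbol y: members go to different blocks, giving {p4,p5,p10,p11} and {p8,p12,p13}.
Split {p4,p5,p10,p11} by δ(·,x) → {p4,p11} and {p5,p10}.
Refine {p2,p3,p6,p7} on symbol y: members go to different blocks, giving {p3,p6,p7} and {p2}.
Split {p3,p6,p7} by δ(·,x) → {p3,p6} and {p7}.
On input x, block {p8,p12,p13} splits into {p12,p13} and {p8}.
Split {p3,p6} by δ(·,y) → {p3} and {p6}.
On input y, block {p12,p13} splits into {p12} and {p13}.
On input x, block {p5,p10} splits into {p5} and {p10}.
The partition is now stable with 10 blocks: {p4,p11} | {p3} | {p12} | {p5} | {p2} | {p7} | {p8} | {p6} | {p13} | {p10}.
p13 and p8 end up in different blocks, so they are distinguishable. For instance, the string 'xxy' is accepted from only p8.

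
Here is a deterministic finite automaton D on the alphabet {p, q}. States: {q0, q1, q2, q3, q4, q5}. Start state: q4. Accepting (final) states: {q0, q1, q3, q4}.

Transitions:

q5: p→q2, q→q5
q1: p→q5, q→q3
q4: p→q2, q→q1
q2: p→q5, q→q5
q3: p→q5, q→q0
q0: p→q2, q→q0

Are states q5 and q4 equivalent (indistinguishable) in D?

No

All states are reachable from the start state.
Start with accepting vs non-accepting: {q0,q1,q3,q4} | {q2,q5}.
The partition is now stable with 2 blocks: {q0,q1,q3,q4} | {q2,q5}.
q5 and q4 end up in different blocks, so they are distinguishable. For instance, the string 'ε' is accepted from only q4.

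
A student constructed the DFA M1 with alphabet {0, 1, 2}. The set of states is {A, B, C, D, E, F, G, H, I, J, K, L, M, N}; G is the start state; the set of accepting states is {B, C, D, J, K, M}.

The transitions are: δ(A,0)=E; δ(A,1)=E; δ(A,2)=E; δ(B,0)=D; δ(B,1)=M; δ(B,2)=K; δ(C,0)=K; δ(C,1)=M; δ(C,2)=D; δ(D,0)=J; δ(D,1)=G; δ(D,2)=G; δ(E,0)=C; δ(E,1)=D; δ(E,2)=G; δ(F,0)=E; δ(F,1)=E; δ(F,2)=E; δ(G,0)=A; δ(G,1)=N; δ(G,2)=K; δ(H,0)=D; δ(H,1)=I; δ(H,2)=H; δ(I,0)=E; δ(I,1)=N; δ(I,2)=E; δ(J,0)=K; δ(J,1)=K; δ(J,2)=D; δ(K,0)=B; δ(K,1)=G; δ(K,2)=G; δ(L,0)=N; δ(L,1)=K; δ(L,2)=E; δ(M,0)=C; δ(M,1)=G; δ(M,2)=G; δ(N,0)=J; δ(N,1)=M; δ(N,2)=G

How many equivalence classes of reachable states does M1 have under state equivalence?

First remove the unreachable states {F,H,I,L}; 10 states remain.
Start with accepting vs non-accepting: {B,C,D,J,K,M} | {A,E,G,N}.
On input 1, block {B,C,D,J,K,M} splits into {B,C,J} and {D,K,M}.
Refine {A,E,G,N} on symbol 0: members go to different blocks, giving {A,G} and {E,N}.
Split {A,G} by δ(·,0) → {A} and {G}.
The partition is now stable with 5 blocks: {B,C,J} | {A} | {D,K,M} | {E,N} | {G}.

5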